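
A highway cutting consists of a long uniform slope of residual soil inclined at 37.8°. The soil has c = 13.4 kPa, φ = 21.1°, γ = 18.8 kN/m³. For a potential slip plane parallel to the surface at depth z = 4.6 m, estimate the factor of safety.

FS = 0.82

For an infinite slope with a slip plane parallel to the surface (no pore pressure): FS = [c + γz cos²β tanφ] / [γz sinβ cosβ].
γz = 18.8·4.6 = 86.48 kN/m²
Numerator = 13.4 + 86.48·cos²37.8°·tan21.1° = 13.4 + 86.48·0.6243·0.3859 = 34.234 kPa
Denominator = 86.48·sin37.8°·cos37.8° = 86.48·0.6129·0.7902 = 41.882 kPa
FS = 34.234 / 41.882 = 0.817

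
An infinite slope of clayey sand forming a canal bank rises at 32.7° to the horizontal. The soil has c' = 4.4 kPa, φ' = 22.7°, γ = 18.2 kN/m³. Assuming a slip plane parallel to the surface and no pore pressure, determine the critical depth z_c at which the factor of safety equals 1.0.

Setting FS = 1.00 in FS = [c' + γz cos²β tanφ'] / [γz sinβ cosβ] and solving for z:
z = c' / [γ cosβ (FS·sinβ − cosβ·tanφ')]
  = 4.4 / [18.2·cos32.7°·(1.00·sin32.7° − cos32.7°·tan22.7°)]
  = 4.4 / [18.2·0.8415·(1.00·0.5402 − 0.8415·0.4183)]
  = 4.4 / 2.8828 = 1.526 m

z_c = 1.53 m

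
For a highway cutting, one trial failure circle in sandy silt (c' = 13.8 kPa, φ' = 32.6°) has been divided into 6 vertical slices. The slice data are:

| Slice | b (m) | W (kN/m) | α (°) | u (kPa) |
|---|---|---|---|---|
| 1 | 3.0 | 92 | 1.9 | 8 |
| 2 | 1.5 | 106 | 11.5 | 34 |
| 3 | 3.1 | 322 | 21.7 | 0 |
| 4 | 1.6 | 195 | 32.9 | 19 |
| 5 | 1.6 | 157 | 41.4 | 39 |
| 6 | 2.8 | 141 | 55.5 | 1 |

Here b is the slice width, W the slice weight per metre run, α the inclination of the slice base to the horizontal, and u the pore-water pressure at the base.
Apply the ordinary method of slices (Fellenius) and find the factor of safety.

Ordinary method of slices: FS = Σ[c'·Δl_i + (W_i cosα_i − u_i·Δl_i)·tanφ'] / Σ W_i sinα_i, with Δl_i = b_i / cosα_i.
Slice 1: Δl = 3.0/cos1.9° = 3.002 m; N'_1 = 92·cos1.9° − 8·3.002 = 67.9; c'Δl = 41.42; W sinα = 3.1
Slice 2: Δl = 1.5/cos11.5° = 1.531 m; N'_2 = 106·cos11.5° − 34·1.531 = 51.8; c'Δl = 21.12; W sinα = 21.1
Slice 3: Δl = 3.1/cos21.7° = 3.336 m; N'_3 = 322·cos21.7° − 0·3.336 = 299.2; c'Δl = 46.04; W sinα = 119.1
Slice 4: Δl = 1.6/cos32.9° = 1.906 m; N'_4 = 195·cos32.9° − 19·1.906 = 127.5; c'Δl = 26.30; W sinα = 105.9
Slice 5: Δl = 1.6/cos41.4° = 2.133 m; N'_5 = 157·cos41.4° − 39·2.133 = 34.6; c'Δl = 29.44; W sinα = 103.8
Slice 6: Δl = 2.8/cos55.5° = 4.943 m; N'_6 = 141·cos55.5° − 1·4.943 = 74.9; c'Δl = 68.22; W sinα = 116.2
Σc'Δl = 232.5 kN/m; ΣN' = 656.0 kN/m; ΣW sinα = 469.2 kN/m
Resisting = 232.5 + 656.0·tan32.6° = 232.5 + 419.5 = 652.0 kN/m
FS = 652.0 / 469.2 = 1.390

FS = 1.39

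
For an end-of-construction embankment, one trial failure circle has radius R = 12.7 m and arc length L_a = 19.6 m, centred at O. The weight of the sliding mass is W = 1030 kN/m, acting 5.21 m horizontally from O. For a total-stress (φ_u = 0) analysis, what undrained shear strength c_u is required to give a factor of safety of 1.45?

FS = c_u·L_a·R / (W·d), so c_u = FS·W·d / (L_a·R).
c_u = 1.45·1030·5.21 / (19.60·12.7) = 7781.1 / 248.92 = 31.26 kPa

c_u = 31.3 kPa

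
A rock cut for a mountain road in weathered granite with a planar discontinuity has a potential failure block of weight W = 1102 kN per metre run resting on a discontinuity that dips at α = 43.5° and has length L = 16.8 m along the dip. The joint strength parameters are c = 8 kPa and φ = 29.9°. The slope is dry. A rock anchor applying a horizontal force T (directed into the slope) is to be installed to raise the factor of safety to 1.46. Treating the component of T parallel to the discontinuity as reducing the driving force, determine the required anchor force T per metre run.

T = 353 kN/m

Resolving forces along and normal to the sliding plane, with the horizontal anchor force T adding T·sinα to the effective normal force and T·cosα acting up the plane against the driving force:
FS = [cL + (W cosα + T sinα) tanφ] / [W sinα − T cosα]
Without the anchor: N' = 799.4 kN/m, driving T_d = 758.6 kN/m, resisting R = 8·16.8 + 799.4·tan29.9° = 594.1 kN/m, FS = 0.78.
Setting FS = 1.46 and solving for T:
1.46·(758.6 − T cos43.5°) = 594.1 + T sin43.5°·tan29.9°
T·(sin43.5°·tan29.9° + 1.46·cos43.5°) = 1.46·758.6 − 594.1
T·(0.6884·0.5750 + 1.46·0.7254) = 1107.5 − 594.1 = 513.5
T·1.4549 = 513.5
T = 352.9 kN/m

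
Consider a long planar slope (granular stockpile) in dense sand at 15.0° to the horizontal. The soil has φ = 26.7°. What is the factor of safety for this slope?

For a dry cohesionless infinite slope the factor of safety is FS = tanφ / tanβ.
FS = tan26.7° / tan15.0° = 0.5029 / 0.2679 = 1.877

FS = 1.88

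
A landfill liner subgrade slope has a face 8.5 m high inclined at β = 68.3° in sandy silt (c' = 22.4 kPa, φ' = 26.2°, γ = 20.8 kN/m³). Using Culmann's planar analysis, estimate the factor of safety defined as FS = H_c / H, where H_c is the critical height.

H_c = (4c'/γ) · sinβ cosφ' / [1 − cos(β − φ')]
    = (4·22.4/20.8) · sin68.3°·cos26.2° / [1 − cos42.1°]
    = 4.308 · 0.8337 / 0.2580 = 13.92 m
FS = H_c / H = 13.92 / 8.5 = 1.637

FS = 1.64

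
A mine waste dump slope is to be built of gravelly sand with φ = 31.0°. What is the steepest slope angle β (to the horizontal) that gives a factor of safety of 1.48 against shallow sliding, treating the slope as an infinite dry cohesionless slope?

For an infinite dry cohesionless slope FS = tanφ/tanβ, so tanβ = tanφ / FS.
tanβ = tan31.0° / 1.48 = 0.6009 / 1.48 = 0.4060
β = arctan(0.4060) = 22.10°

β = 22.1°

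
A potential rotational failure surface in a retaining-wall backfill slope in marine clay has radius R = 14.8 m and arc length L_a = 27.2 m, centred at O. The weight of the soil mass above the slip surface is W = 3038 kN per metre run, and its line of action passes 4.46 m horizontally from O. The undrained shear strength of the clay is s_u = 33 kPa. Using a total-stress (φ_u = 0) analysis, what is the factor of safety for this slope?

FS = 0.98

Taking moments about the centre O, the resisting moment is provided by the undrained shear strength acting along the arc:
M_R = s_u·L_a·R = 33·27.20·14.8 = 13284.5 kN·m/m
M_D = W·d = 3038·4.46 = 13549.5 kN·m/m
FS = M_R / M_D = 13284.5 / 13549.5 = 0.980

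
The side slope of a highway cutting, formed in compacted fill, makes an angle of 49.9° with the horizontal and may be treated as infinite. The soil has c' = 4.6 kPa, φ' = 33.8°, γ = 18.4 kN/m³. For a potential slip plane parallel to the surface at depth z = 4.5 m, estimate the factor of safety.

For an infinite slope with a slip plane parallel to the surface (no pore pressure): FS = [c' + γz cos²β tanφ'] / [γz sinβ cosβ].
γz = 18.4·4.5 = 82.80 kN/m²
Numerator = 4.6 + 82.80·cos²49.9°·tan33.8° = 4.6 + 82.80·0.4149·0.6694 = 27.598 kPa
Denominator = 82.80·sin49.9°·cos49.9° = 82.80·0.7649·0.6441 = 40.796 kPa
FS = 27.598 / 40.796 = 0.676

FS = 0.68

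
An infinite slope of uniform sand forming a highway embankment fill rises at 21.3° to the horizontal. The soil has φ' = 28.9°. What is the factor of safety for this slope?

For a dry cohesionless infinite slope the factor of safety is FS = tanφ' / tanβ.
FS = tan28.9° / tan21.3° = 0.5520 / 0.3899 = 1.416

FS = 1.42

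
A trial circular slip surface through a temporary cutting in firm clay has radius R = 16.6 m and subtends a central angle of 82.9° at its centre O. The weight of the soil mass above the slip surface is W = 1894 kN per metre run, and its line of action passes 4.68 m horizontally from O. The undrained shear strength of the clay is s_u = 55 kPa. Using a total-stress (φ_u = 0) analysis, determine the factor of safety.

Taking moments about the centre O, the resisting moment is provided by the undrained shear strength acting along the arc:
Arc length L_a = R·θ = 16.6·(82.9°·π/180) = 16.6·1.4469 = 24.02 m
M_R = s_u·L_a·R = 55·24.02·16.6 = 21928.6 kN·m/m
M_D = W·d = 1894·4.68 = 8863.9 kN·m/m
FS = M_R / M_D = 21928.6 / 8863.9 = 2.474

FS = 2.47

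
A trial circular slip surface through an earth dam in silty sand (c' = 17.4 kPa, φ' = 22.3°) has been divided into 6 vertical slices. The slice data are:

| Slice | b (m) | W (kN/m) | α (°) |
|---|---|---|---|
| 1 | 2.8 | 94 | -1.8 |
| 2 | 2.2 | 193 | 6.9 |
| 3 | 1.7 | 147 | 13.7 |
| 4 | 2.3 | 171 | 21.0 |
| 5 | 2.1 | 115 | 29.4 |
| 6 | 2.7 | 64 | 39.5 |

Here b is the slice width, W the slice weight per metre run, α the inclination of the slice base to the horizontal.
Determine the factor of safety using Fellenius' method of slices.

FS = 2.65

Ordinary method of slices: FS = Σ[c'·Δl_i + (W_i cosα_i)·tanφ'] / Σ W_i sinα_i, with Δl_i = b_i / cosα_i.
Slice 1: Δl = 2.8/cos(-1.8°) = 2.801 m; N'_1 = 94·cos(-1.8°) = 94.0; c'Δl = 48.74; W sinα = -3.0
Slice 2: Δl = 2.2/cos6.9° = 2.216 m; N'_2 = 193·cos6.9° = 191.6; c'Δl = 38.56; W sinα = 23.2
Slice 3: Δl = 1.7/cos13.7° = 1.750 m; N'_3 = 147·cos13.7° = 142.8; c'Δl = 30.45; W sinα = 34.8
Slice 4: Δl = 2.3/cos21.0° = 2.464 m; N'_4 = 171·cos21.0° = 159.6; c'Δl = 42.87; W sinα = 61.3
Slice 5: Δl = 2.1/cos29.4° = 2.410 m; N'_5 = 115·cos29.4° = 100.2; c'Δl = 41.94; W sinα = 56.5
Slice 6: Δl = 2.7/cos39.5° = 3.499 m; N'_6 = 64·cos39.5° = 49.4; c'Δl = 60.88; W sinα = 40.7
Σc'Δl = 263.4 kN/m; ΣN' = 737.6 kN/m; ΣW sinα = 213.5 kN/m
Resisting = 263.4 + 737.6·tan22.3° = 263.4 + 302.5 = 566.0 kN/m
FS = 566.0 / 213.5 = 2.651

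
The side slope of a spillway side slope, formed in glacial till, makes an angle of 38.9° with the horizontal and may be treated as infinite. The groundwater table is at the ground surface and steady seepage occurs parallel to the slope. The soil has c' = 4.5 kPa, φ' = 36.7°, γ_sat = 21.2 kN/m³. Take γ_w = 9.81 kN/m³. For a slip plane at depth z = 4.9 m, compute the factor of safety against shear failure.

FS = 0.58

With seepage parallel to the slope and the water table at the surface, the effective normal stress on the slip plane uses the buoyant unit weight γ' = γ_sat − γ_w while the driving shear stress uses γ_sat:
FS = [c' + γ' z cos²β tanφ'] / [γ_sat z sinβ cosβ]
γ' = 21.2 − 9.81 = 11.39 kN/m³
Numerator = 4.5 + 11.39·4.9·cos²38.9°·tan36.7° = 4.5 + 11.39·4.9·0.6057·0.7454 = 29.696 kPa
Denominator = 21.2·4.9·sin38.9°·cos38.9° = 21.2·4.9·0.6280·0.7782 = 50.767 kPa
FS = 29.696 / 50.767 = 0.585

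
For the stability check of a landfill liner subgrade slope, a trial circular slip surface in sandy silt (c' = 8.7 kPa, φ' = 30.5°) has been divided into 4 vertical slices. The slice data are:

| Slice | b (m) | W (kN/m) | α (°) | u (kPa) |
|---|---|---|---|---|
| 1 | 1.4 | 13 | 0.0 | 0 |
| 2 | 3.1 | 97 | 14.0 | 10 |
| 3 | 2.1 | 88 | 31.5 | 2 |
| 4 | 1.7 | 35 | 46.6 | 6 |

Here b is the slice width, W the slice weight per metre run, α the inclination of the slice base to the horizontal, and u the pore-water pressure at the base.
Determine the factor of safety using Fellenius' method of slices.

FS = 1.83

Ordinary method of slices: FS = Σ[c'·Δl_i + (W_i cosα_i − u_i·Δl_i)·tanφ'] / Σ W_i sinα_i, with Δl_i = b_i / cosα_i.
Slice 1: Δl = 1.4/cos0.0° = 1.400 m; N'_1 = 13·cos0.0° − 0·1.400 = 13.0; c'Δl = 12.18; W sinα = 0.0
Slice 2: Δl = 3.1/cos14.0° = 3.195 m; N'_2 = 97·cos14.0° − 10·3.195 = 62.2; c'Δl = 27.80; W sinα = 23.5
Slice 3: Δl = 2.1/cos31.5° = 2.463 m; N'_3 = 88·cos31.5° − 2·2.463 = 70.1; c'Δl = 21.43; W sinα = 46.0
Slice 4: Δl = 1.7/cos46.6° = 2.474 m; N'_4 = 35·cos46.6° − 6·2.474 = 9.2; c'Δl = 21.53; W sinα = 25.4
Σc'Δl = 82.9 kN/m; ΣN' = 154.5 kN/m; ΣW sinα = 94.9 kN/m
Resisting = 82.9 + 154.5·tan30.5° = 82.9 + 91.0 = 173.9 kN/m
FS = 173.9 / 94.9 = 1.833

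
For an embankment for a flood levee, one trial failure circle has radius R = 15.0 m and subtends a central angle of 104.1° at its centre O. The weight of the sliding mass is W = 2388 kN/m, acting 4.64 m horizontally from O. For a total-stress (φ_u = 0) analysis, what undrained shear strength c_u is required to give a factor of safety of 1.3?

FS = c_u·L_a·R / (W·d), so c_u = FS·W·d / (L_a·R).
Arc length L_a = R·θ = 15.0·(104.1°·π/180) = 15.0·1.8169 = 27.25 m
c_u = 1.3·2388·4.64 / (27.25·15.0) = 14404.4 / 408.80 = 35.24 kPa

c_u = 35.2 kPa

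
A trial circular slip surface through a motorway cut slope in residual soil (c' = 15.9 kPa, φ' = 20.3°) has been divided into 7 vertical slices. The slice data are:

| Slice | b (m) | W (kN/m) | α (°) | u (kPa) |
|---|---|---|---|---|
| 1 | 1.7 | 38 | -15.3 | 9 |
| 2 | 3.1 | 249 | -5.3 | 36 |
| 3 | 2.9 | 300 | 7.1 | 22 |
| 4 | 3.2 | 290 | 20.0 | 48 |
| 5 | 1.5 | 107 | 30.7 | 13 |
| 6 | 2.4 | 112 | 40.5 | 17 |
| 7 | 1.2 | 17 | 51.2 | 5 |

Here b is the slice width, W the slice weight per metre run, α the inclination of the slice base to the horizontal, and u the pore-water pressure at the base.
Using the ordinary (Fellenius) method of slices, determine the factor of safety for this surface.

FS = 2.09

Ordinary method of slices: FS = Σ[c'·Δl_i + (W_i cosα_i − u_i·Δl_i)·tanφ'] / Σ W_i sinα_i, with Δl_i = b_i / cosα_i.
Slice 1: Δl = 1.7/cos(-15.3°) = 1.762 m; N'_1 = 38·cos(-15.3°) − 9·1.762 = 20.8; c'Δl = 28.02; W sinα = -10.0
Slice 2: Δl = 3.1/cos(-5.3°) = 3.113 m; N'_2 = 249·cos(-5.3°) − 36·3.113 = 135.9; c'Δl = 49.50; W sinα = -23.0
Slice 3: Δl = 2.9/cos7.1° = 2.922 m; N'_3 = 300·cos7.1° − 22·2.922 = 233.4; c'Δl = 46.47; W sinα = 37.1
Slice 4: Δl = 3.2/cos20.0° = 3.405 m; N'_4 = 290·cos20.0° − 48·3.405 = 109.1; c'Δl = 54.15; W sinα = 99.2
Slice 5: Δl = 1.5/cos30.7° = 1.744 m; N'_5 = 107·cos30.7° − 13·1.744 = 69.3; c'Δl = 27.74; W sinα = 54.6
Slice 6: Δl = 2.4/cos40.5° = 3.156 m; N'_6 = 112·cos40.5° − 17·3.156 = 31.5; c'Δl = 50.18; W sinα = 72.7
Slice 7: Δl = 1.2/cos51.2° = 1.915 m; N'_7 = 17·cos51.2° − 5·1.915 = 1.1; c'Δl = 30.45; W sinα = 13.2
Σc'Δl = 286.5 kN/m; ΣN' = 601.0 kN/m; ΣW sinα = 243.9 kN/m
Resisting = 286.5 + 601.0·tan20.3° = 286.5 + 222.3 = 508.8 kN/m
FS = 508.8 / 243.9 = 2.087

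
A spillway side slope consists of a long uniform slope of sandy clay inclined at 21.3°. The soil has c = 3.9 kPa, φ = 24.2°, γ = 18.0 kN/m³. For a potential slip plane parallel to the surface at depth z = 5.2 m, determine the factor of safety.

For an infinite slope with a slip plane parallel to the surface (no pore pressure): FS = [c + γz cos²β tanφ] / [γz sinβ cosβ].
γz = 18.0·5.2 = 93.60 kN/m²
Numerator = 3.9 + 93.60·cos²21.3°·tan24.2° = 3.9 + 93.60·0.8680·0.4494 = 40.415 kPa
Denominator = 93.60·sin21.3°·cos21.3° = 93.60·0.3633·0.9317 = 31.678 kPa
FS = 40.415 / 31.678 = 1.276

FS = 1.28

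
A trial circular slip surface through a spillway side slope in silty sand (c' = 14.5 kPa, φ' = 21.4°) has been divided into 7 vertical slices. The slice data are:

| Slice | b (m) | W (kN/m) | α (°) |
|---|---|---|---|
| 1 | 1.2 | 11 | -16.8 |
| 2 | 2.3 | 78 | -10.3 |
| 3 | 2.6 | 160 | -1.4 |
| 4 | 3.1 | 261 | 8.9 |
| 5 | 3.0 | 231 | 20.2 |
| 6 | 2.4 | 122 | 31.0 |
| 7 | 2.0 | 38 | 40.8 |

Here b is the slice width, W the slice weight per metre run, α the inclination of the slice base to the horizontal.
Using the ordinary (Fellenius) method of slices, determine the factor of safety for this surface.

FS = 3.19

Ordinary method of slices: FS = Σ[c'·Δl_i + (W_i cosα_i)·tanφ'] / Σ W_i sinα_i, with Δl_i = b_i / cosα_i.
Slice 1: Δl = 1.2/cos(-16.8°) = 1.254 m; N'_1 = 11·cos(-16.8°) = 10.5; c'Δl = 18.18; W sinα = -3.2
Slice 2: Δl = 2.3/cos(-10.3°) = 2.338 m; N'_2 = 78·cos(-10.3°) = 76.7; c'Δl = 33.90; W sinα = -13.9
Slice 3: Δl = 2.6/cos(-1.4°) = 2.601 m; N'_3 = 160·cos(-1.4°) = 160.0; c'Δl = 37.71; W sinα = -3.9
Slice 4: Δl = 3.1/cos8.9° = 3.138 m; N'_4 = 261·cos8.9° = 257.9; c'Δl = 45.50; W sinα = 40.4
Slice 5: Δl = 3.0/cos20.2° = 3.197 m; N'_5 = 231·cos20.2° = 216.8; c'Δl = 46.35; W sinα = 79.8
Slice 6: Δl = 2.4/cos31.0° = 2.800 m; N'_6 = 122·cos31.0° = 104.6; c'Δl = 40.60; W sinα = 62.8
Slice 7: Δl = 2.0/cos40.8° = 2.642 m; N'_7 = 38·cos40.8° = 28.8; c'Δl = 38.31; W sinα = 24.8
Σc'Δl = 260.5 kN/m; ΣN' = 855.2 kN/m; ΣW sinα = 186.8 kN/m
Resisting = 260.5 + 855.2·tan21.4° = 260.5 + 335.2 = 595.7 kN/m
FS = 595.7 / 186.8 = 3.189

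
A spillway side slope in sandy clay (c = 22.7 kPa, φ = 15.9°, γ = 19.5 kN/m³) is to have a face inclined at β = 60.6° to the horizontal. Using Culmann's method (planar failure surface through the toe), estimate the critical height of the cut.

H_c = 13.49 m

Culmann's analysis gives the critical failure plane at α_cr = (β + φ)/2 = (60.6 + 15.9)/2 = 38.2°, and the critical height
H_c = (4c/γ) · sinβ cosφ / [1 − cos(β − φ)]
    = (4·22.7/19.5) · sin60.6°·cos15.9° / [1 − cos(44.7°)]
    = 4.656 · 0.8712·0.9617 / [1 − 0.7108]
    = 4.656 · 0.8379 / 0.2892
    = 13.49 m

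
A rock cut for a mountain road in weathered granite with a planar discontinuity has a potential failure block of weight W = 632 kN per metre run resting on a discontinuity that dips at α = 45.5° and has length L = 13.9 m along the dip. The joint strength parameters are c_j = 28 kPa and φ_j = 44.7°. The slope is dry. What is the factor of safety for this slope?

FS = 1.84

Resolving the block weight along and normal to the plane and applying the Mohr–Coulomb strength on the joint:
N' = W cosα = 632·cos45.5° = 443.0 kN/m
Driving force T = W sinα = 632·sin45.5° = 450.8 kN/m
Resisting force R = c_j·L + N'·tanφ_j = 28·13.9 + 443.0·tan44.7° = 389.2 + 438.4 = 827.6 kN/m
FS = R / T = 827.6 / 450.8 = 1.836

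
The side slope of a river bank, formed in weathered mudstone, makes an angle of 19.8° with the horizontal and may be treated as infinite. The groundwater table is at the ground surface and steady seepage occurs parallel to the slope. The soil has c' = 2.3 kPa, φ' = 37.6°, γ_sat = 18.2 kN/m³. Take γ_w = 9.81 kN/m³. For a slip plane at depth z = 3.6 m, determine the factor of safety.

FS = 1.10

With seepage parallel to the slope and the water table at the surface, the effective normal stress on the slip plane uses the buoyant unit weight γ' = γ_sat − γ_w while the driving shear stress uses γ_sat:
FS = [c' + γ' z cos²β tanφ'] / [γ_sat z sinβ cosβ]
γ' = 18.2 − 9.81 = 8.39 kN/m³
Numerator = 2.3 + 8.39·3.6·cos²19.8°·tan37.6° = 2.3 + 8.39·3.6·0.8853·0.7701 = 22.891 kPa
Denominator = 18.2·3.6·sin19.8°·cos19.8° = 18.2·3.6·0.3387·0.9409 = 20.882 kPa
FS = 22.891 / 20.882 = 1.096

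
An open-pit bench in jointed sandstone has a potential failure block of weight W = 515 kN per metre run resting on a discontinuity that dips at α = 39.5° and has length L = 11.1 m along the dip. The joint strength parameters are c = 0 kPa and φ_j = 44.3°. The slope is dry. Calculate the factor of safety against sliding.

Resolving the block weight along and normal to the plane and applying the Mohr–Coulomb strength on the joint:
N' = W cosα = 515·cos39.5° = 397.4 kN/m
Driving force T = W sinα = 515·sin39.5° = 327.6 kN/m
Resisting force R = c·L + N'·tanφ_j = 0·11.1 + 397.4·tan44.3° = 0.0 + 387.8 = 387.8 kN/m
FS = R / T = 387.8 / 327.6 = 1.184

FS = 1.18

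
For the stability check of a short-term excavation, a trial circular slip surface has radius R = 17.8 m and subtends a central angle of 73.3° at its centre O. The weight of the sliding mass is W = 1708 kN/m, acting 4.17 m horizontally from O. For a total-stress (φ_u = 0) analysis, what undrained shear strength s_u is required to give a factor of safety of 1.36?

s_u = 23.9 kPa

FS = s_u·L_a·R / (W·d), so s_u = FS·W·d / (L_a·R).
Arc length L_a = R·θ = 17.8·(73.3°·π/180) = 17.8·1.2793 = 22.77 m
s_u = 1.36·1708·4.17 / (22.77·17.8) = 9686.4 / 405.34 = 23.90 kPa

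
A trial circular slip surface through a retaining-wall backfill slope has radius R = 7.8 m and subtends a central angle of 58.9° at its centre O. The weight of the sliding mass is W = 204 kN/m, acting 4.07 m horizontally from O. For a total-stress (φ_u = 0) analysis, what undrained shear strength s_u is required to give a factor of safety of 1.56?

FS = s_u·L_a·R / (W·d), so s_u = FS·W·d / (L_a·R).
Arc length L_a = R·θ = 7.8·(58.9°·π/180) = 7.8·1.0280 = 8.02 m
s_u = 1.56·204·4.07 / (8.02·7.8) = 1295.2 / 62.54 = 20.71 kPa

s_u = 20.7 kPa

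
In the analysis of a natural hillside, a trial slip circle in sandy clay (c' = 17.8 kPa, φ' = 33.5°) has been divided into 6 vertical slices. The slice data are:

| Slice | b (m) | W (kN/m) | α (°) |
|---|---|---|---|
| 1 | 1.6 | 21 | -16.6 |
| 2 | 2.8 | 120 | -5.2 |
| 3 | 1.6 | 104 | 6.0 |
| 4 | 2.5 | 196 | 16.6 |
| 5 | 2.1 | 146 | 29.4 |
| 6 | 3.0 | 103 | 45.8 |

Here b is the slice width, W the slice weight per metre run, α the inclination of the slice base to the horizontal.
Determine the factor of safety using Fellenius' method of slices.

FS = 3.54

Ordinary method of slices: FS = Σ[c'·Δl_i + (W_i cosα_i)·tanφ'] / Σ W_i sinα_i, with Δl_i = b_i / cosα_i.
Slice 1: Δl = 1.6/cos(-16.6°) = 1.670 m; N'_1 = 21·cos(-16.6°) = 20.1; c'Δl = 29.72; W sinα = -6.0
Slice 2: Δl = 2.8/cos(-5.2°) = 2.812 m; N'_2 = 120·cos(-5.2°) = 119.5; c'Δl = 50.05; W sinα = -10.9
Slice 3: Δl = 1.6/cos6.0° = 1.609 m; N'_3 = 104·cos6.0° = 103.4; c'Δl = 28.64; W sinα = 10.9
Slice 4: Δl = 2.5/cos16.6° = 2.609 m; N'_4 = 196·cos16.6° = 187.8; c'Δl = 46.44; W sinα = 56.0
Slice 5: Δl = 2.1/cos29.4° = 2.410 m; N'_5 = 146·cos29.4° = 127.2; c'Δl = 42.91; W sinα = 71.7
Slice 6: Δl = 3.0/cos45.8° = 4.303 m; N'_6 = 103·cos45.8° = 71.8; c'Δl = 76.60; W sinα = 73.8
Σc'Δl = 274.3 kN/m; ΣN' = 629.9 kN/m; ΣW sinα = 195.5 kN/m
Resisting = 274.3 + 629.9·tan33.5° = 274.3 + 416.9 = 691.3 kN/m
FS = 691.3 / 195.5 = 3.536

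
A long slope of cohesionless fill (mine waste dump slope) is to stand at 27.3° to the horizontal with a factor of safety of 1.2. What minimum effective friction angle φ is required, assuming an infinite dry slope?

φ = 31.8°

FS = tanφ/tanβ ⇒ tanφ = FS · tanβ = 1.2 · tan27.3° = 0.6194
φ = arctan(0.6194) = 31.77°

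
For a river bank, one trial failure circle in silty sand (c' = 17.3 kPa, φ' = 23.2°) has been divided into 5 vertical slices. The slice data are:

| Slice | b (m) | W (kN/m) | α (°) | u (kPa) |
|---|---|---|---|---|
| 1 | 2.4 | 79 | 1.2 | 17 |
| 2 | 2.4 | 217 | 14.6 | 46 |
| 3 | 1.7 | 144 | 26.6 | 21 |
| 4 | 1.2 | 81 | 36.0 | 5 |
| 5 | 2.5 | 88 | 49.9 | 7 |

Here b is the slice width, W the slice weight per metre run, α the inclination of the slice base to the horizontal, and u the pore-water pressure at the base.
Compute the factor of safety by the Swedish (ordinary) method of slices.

Ordinary method of slices: FS = Σ[c'·Δl_i + (W_i cosα_i − u_i·Δl_i)·tanφ'] / Σ W_i sinα_i, with Δl_i = b_i / cosα_i.
Slice 1: Δl = 2.4/cos1.2° = 2.401 m; N'_1 = 79·cos1.2° − 17·2.401 = 38.2; c'Δl = 41.53; W sinα = 1.7
Slice 2: Δl = 2.4/cos14.6° = 2.480 m; N'_2 = 217·cos14.6° − 46·2.480 = 95.9; c'Δl = 42.91; W sinα = 54.7
Slice 3: Δl = 1.7/cos26.6° = 1.901 m; N'_3 = 144·cos26.6° − 21·1.901 = 88.8; c'Δl = 32.89; W sinα = 64.5
Slice 4: Δl = 1.2/cos36.0° = 1.483 m; N'_4 = 81·cos36.0° − 5·1.483 = 58.1; c'Δl = 25.66; W sinα = 47.6
Slice 5: Δl = 2.5/cos49.9° = 3.881 m; N'_5 = 88·cos49.9° − 7·3.881 = 29.5; c'Δl = 67.15; W sinα = 67.3
Σc'Δl = 210.1 kN/m; ΣN' = 310.5 kN/m; ΣW sinα = 235.8 kN/m
Resisting = 210.1 + 310.5·tan23.2° = 210.1 + 133.1 = 343.2 kN/m
FS = 343.2 / 235.8 = 1.456

FS = 1.46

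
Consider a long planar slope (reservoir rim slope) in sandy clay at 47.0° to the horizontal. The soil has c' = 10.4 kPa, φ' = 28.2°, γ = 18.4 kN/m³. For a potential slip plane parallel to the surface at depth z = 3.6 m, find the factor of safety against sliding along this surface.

For an infinite slope with a slip plane parallel to the surface (no pore pressure): FS = [c' + γz cos²β tanφ'] / [γz sinβ cosβ].
γz = 18.4·3.6 = 66.24 kN/m²
Numerator = 10.4 + 66.24·cos²47.0°·tan28.2° = 10.4 + 66.24·0.4651·0.5362 = 26.920 kPa
Denominator = 66.24·sin47.0°·cos47.0° = 66.24·0.7314·0.6820 = 33.039 kPa
FS = 26.920 / 33.039 = 0.815

FS = 0.81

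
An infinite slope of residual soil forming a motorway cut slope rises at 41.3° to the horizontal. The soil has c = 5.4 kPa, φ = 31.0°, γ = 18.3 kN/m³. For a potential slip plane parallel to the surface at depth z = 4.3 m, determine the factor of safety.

FS = 0.82

For an infinite slope with a slip plane parallel to the surface (no pore pressure): FS = [c + γz cos²β tanφ] / [γz sinβ cosβ].
γz = 18.3·4.3 = 78.69 kN/m²
Numerator = 5.4 + 78.69·cos²41.3°·tan31.0° = 5.4 + 78.69·0.5644·0.6009 = 32.086 kPa
Denominator = 78.69·sin41.3°·cos41.3° = 78.69·0.6600·0.7513 = 39.017 kPa
FS = 32.086 / 39.017 = 0.822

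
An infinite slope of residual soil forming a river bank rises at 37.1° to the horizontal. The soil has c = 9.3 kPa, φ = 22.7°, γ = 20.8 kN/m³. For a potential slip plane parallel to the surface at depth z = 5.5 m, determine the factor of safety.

For an infinite slope with a slip plane parallel to the surface (no pore pressure): FS = [c + γz cos²β tanφ] / [γz sinβ cosβ].
γz = 20.8·5.5 = 114.40 kN/m²
Numerator = 9.3 + 114.40·cos²37.1°·tan22.7° = 9.3 + 114.40·0.6361·0.4183 = 39.742 kPa
Denominator = 114.40·sin37.1°·cos37.1° = 114.40·0.6032·0.7976 = 55.039 kPa
FS = 39.742 / 55.039 = 0.722

FS = 0.72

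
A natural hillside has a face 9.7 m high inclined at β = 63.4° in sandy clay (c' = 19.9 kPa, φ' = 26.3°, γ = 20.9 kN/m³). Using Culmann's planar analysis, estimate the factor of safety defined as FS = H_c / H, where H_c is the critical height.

H_c = (4c'/γ) · sinβ cosφ' / [1 − cos(β − φ')]
    = (4·19.9/20.9) · sin63.4°·cos26.3° / [1 − cos37.1°]
    = 3.809 · 0.8016 / 0.2024 = 15.08 m
FS = H_c / H = 15.08 / 9.7 = 1.555

FS = 1.55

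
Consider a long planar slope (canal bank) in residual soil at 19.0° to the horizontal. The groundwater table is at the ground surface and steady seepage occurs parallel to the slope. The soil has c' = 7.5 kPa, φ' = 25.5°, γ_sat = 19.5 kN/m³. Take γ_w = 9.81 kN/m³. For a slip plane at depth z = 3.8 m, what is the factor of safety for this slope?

With seepage parallel to the slope and the water table at the surface, the effective normal stress on the slip plane uses the buoyant unit weight γ' = γ_sat − γ_w while the driving shear stress uses γ_sat:
FS = [c' + γ' z cos²β tanφ'] / [γ_sat z sinβ cosβ]
γ' = 19.5 − 9.81 = 9.69 kN/m³
Numerator = 7.5 + 9.69·3.8·cos²19.0°·tan25.5° = 7.5 + 9.69·3.8·0.8940·0.4770 = 23.202 kPa
Denominator = 19.5·3.8·sin19.0°·cos19.0° = 19.5·3.8·0.3256·0.9455 = 22.810 kPa
FS = 23.202 / 22.810 = 1.017

FS = 1.02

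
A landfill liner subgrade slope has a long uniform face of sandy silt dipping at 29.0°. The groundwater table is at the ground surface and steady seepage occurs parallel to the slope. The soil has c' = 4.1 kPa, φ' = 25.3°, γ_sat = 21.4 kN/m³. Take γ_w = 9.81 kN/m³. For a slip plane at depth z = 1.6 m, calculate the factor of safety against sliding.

With seepage parallel to the slope and the water table at the surface, the effective normal stress on the slip plane uses the buoyant unit weight γ' = γ_sat − γ_w while the driving shear stress uses γ_sat:
FS = [c' + γ' z cos²β tanφ'] / [γ_sat z sinβ cosβ]
γ' = 21.4 − 9.81 = 11.59 kN/m³
Numerator = 4.1 + 11.59·1.6·cos²29.0°·tan25.3° = 4.1 + 11.59·1.6·0.7650·0.4727 = 10.805 kPa
Denominator = 21.4·1.6·sin29.0°·cos29.0° = 21.4·1.6·0.4848·0.8746 = 14.519 kPa
FS = 10.805 / 14.519 = 0.744

FS = 0.74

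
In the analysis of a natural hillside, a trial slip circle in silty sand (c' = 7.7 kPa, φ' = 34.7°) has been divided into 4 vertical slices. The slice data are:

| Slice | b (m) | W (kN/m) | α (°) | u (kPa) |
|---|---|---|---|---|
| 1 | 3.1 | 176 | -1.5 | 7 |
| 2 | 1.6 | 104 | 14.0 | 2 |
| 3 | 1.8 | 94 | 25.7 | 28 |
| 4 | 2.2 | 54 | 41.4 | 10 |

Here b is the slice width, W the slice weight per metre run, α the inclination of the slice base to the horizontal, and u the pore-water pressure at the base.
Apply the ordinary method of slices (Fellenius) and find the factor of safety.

FS = 2.85

Ordinary method of slices: FS = Σ[c'·Δl_i + (W_i cosα_i − u_i·Δl_i)·tanφ'] / Σ W_i sinα_i, with Δl_i = b_i / cosα_i.
Slice 1: Δl = 3.1/cos(-1.5°) = 3.101 m; N'_1 = 176·cos(-1.5°) − 7·3.101 = 154.2; c'Δl = 23.88; W sinα = -4.6
Slice 2: Δl = 1.6/cos14.0° = 1.649 m; N'_2 = 104·cos14.0° − 2·1.649 = 97.6; c'Δl = 12.70; W sinα = 25.2
Slice 3: Δl = 1.8/cos25.7° = 1.998 m; N'_3 = 94·cos25.7° − 28·1.998 = 28.8; c'Δl = 15.38; W sinα = 40.8
Slice 4: Δl = 2.2/cos41.4° = 2.933 m; N'_4 = 54·cos41.4° − 10·2.933 = 11.2; c'Δl = 22.58; W sinα = 35.7
Σc'Δl = 74.5 kN/m; ΣN' = 291.8 kN/m; ΣW sinα = 97.0 kN/m
Resisting = 74.5 + 291.8·tan34.7° = 74.5 + 202.0 = 276.6 kN/m
FS = 276.6 / 97.0 = 2.851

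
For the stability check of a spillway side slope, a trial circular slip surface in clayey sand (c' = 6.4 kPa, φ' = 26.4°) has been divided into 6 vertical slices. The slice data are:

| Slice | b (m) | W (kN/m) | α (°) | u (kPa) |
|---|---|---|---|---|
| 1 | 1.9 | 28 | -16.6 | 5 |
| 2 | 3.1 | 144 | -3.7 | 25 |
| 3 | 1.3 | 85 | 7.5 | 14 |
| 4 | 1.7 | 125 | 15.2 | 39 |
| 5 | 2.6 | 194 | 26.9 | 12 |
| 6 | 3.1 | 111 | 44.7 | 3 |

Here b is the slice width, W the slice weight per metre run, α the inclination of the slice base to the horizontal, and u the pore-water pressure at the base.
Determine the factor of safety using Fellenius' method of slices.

FS = 1.56

Ordinary method of slices: FS = Σ[c'·Δl_i + (W_i cosα_i − u_i·Δl_i)·tanφ'] / Σ W_i sinα_i, with Δl_i = b_i / cosα_i.
Slice 1: Δl = 1.9/cos(-16.6°) = 1.983 m; N'_1 = 28·cos(-16.6°) − 5·1.983 = 16.9; c'Δl = 12.69; W sinα = -8.0
Slice 2: Δl = 3.1/cos(-3.7°) = 3.106 m; N'_2 = 144·cos(-3.7°) − 25·3.106 = 66.0; c'Δl = 19.88; W sinα = -9.3
Slice 3: Δl = 1.3/cos7.5° = 1.311 m; N'_3 = 85·cos7.5° − 14·1.311 = 65.9; c'Δl = 8.39; W sinα = 11.1
Slice 4: Δl = 1.7/cos15.2° = 1.762 m; N'_4 = 125·cos15.2° − 39·1.762 = 51.9; c'Δl = 11.27; W sinα = 32.8
Slice 5: Δl = 2.6/cos26.9° = 2.915 m; N'_5 = 194·cos26.9° − 12·2.915 = 138.0; c'Δl = 18.66; W sinα = 87.8
Slice 6: Δl = 3.1/cos44.7° = 4.361 m; N'_6 = 111·cos44.7° − 3·4.361 = 65.8; c'Δl = 27.91; W sinα = 78.1
Σc'Δl = 98.8 kN/m; ΣN' = 404.6 kN/m; ΣW sinα = 192.4 kN/m
Resisting = 98.8 + 404.6·tan26.4° = 98.8 + 200.9 = 299.7 kN/m
FS = 299.7 / 192.4 = 1.557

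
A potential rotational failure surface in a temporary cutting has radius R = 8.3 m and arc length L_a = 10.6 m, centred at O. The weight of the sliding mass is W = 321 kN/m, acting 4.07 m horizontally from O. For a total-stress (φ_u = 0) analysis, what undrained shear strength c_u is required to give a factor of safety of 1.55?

FS = c_u·L_a·R / (W·d), so c_u = FS·W·d / (L_a·R).
c_u = 1.55·321·4.07 / (10.60·8.3) = 2025.0 / 87.98 = 23.02 kPa

c_u = 23.0 kPa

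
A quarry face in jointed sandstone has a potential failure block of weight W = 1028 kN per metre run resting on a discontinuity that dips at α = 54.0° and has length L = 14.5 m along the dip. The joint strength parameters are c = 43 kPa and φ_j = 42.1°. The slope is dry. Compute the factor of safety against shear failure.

Resolving the block weight along and normal to the plane and applying the Mohr–Coulomb strength on the joint:
N' = W cosα = 1028·cos54.0° = 604.2 kN/m
Driving force T = W sinα = 1028·sin54.0° = 831.7 kN/m
Resisting force R = c·L + N'·tanφ_j = 43·14.5 + 604.2·tan42.1° = 623.5 + 546.0 = 1169.5 kN/m
FS = R / T = 1169.5 / 831.7 = 1.406

FS = 1.41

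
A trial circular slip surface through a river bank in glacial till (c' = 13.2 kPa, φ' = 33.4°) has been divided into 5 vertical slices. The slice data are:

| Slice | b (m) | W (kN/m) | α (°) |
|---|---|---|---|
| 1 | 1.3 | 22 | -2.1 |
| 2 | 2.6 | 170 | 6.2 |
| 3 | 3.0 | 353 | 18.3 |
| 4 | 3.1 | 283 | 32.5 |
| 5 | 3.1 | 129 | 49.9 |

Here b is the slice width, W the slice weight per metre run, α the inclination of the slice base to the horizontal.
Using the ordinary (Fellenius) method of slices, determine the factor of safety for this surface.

Ordinary method of slices: FS = Σ[c'·Δl_i + (W_i cosα_i)·tanφ'] / Σ W_i sinα_i, with Δl_i = b_i / cosα_i.
Slice 1: Δl = 1.3/cos(-2.1°) = 1.301 m; N'_1 = 22·cos(-2.1°) = 22.0; c'Δl = 17.17; W sinα = -0.8
Slice 2: Δl = 2.6/cos6.2° = 2.615 m; N'_2 = 170·cos6.2° = 169.0; c'Δl = 34.52; W sinα = 18.4
Slice 3: Δl = 3.0/cos18.3° = 3.160 m; N'_3 = 353·cos18.3° = 335.1; c'Δl = 41.71; W sinα = 110.8
Slice 4: Δl = 3.1/cos32.5° = 3.676 m; N'_4 = 283·cos32.5° = 238.7; c'Δl = 48.52; W sinα = 152.1
Slice 5: Δl = 3.1/cos49.9° = 4.813 m; N'_5 = 129·cos49.9° = 83.1; c'Δl = 63.53; W sinα = 98.7
Σc'Δl = 205.4 kN/m; ΣN' = 847.9 kN/m; ΣW sinα = 379.1 kN/m
Resisting = 205.4 + 847.9·tan33.4° = 205.4 + 559.1 = 764.5 kN/m
FS = 764.5 / 379.1 = 2.017

FS = 2.02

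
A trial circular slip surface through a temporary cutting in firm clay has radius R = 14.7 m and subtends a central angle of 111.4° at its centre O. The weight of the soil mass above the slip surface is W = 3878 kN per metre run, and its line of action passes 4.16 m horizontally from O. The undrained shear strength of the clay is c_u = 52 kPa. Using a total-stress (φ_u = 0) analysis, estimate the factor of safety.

FS = 1.35

Taking moments about the centre O, the resisting moment is provided by the undrained shear strength acting along the arc:
Arc length L_a = R·θ = 14.7·(111.4°·π/180) = 14.7·1.9443 = 28.58 m
M_R = c_u·L_a·R = 52·28.58·14.7 = 21847.4 kN·m/m
M_D = W·d = 3878·4.16 = 16132.5 kN·m/m
FS = M_R / M_D = 21847.4 / 16132.5 = 1.354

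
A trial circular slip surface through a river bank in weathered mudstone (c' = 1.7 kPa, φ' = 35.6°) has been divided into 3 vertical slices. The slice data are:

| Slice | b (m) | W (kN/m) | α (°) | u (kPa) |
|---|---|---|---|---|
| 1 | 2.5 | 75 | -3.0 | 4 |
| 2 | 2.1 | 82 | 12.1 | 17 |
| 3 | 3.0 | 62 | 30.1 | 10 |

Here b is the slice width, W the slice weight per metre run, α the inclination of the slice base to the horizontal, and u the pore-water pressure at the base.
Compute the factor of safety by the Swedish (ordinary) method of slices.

FS = 2.37

Ordinary method of slices: FS = Σ[c'·Δl_i + (W_i cosα_i − u_i·Δl_i)·tanφ'] / Σ W_i sinα_i, with Δl_i = b_i / cosα_i.
Slice 1: Δl = 2.5/cos(-3.0°) = 2.503 m; N'_1 = 75·cos(-3.0°) − 4·2.503 = 64.9; c'Δl = 4.26; W sinα = -3.9
Slice 2: Δl = 2.1/cos12.1° = 2.148 m; N'_2 = 82·cos12.1° − 17·2.148 = 43.7; c'Δl = 3.65; W sinα = 17.2
Slice 3: Δl = 3.0/cos30.1° = 3.468 m; N'_3 = 62·cos30.1° − 10·3.468 = 19.0; c'Δl = 5.89; W sinα = 31.1
Σc'Δl = 13.8 kN/m; ΣN' = 127.5 kN/m; ΣW sinα = 44.4 kN/m
Resisting = 13.8 + 127.5·tan35.6° = 13.8 + 91.3 = 105.1 kN/m
FS = 105.1 / 44.4 = 2.369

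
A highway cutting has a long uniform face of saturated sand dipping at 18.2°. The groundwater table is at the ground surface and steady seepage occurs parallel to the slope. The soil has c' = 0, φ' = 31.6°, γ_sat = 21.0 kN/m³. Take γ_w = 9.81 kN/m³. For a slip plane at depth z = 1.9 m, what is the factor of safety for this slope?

With seepage parallel to the slope and the water table at the surface, the effective normal stress on the slip plane uses the buoyant unit weight γ' = γ_sat − γ_w while the driving shear stress uses γ_sat:
FS = [c' + γ' z cos²β tanφ'] / [γ_sat z sinβ cosβ]
(For c' = 0 this reduces to FS = (γ'/γ_sat)·tanφ'/tanβ.)
γ' = 21.0 − 9.81 = 11.19 kN/m³
Numerator = 0.0 + 11.19·1.9·cos²18.2°·tan31.6° = 0.0 + 11.19·1.9·0.9024·0.6152 = 11.804 kPa
Denominator = 21.0·1.9·sin18.2°·cos18.2° = 21.0·1.9·0.3123·0.9500 = 11.839 kPa
FS = 11.804 / 11.839 = 0.997

FS = 1.00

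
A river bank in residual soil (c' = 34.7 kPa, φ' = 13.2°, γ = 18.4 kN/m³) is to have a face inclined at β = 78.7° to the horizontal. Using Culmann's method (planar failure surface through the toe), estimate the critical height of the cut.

Culmann's analysis gives the critical failure plane at α_cr = (β + φ')/2 = (78.7 + 13.2)/2 = 46.0°, and the critical height
H_c = (4c'/γ) · sinβ cosφ' / [1 − cos(β − φ')]
    = (4·34.7/18.4) · sin78.7°·cos13.2° / [1 − cos(65.5°)]
    = 7.543 · 0.9806·0.9736 / [1 − 0.4147]
    = 7.543 · 0.9547 / 0.5853
    = 12.30 m

H_c = 12.30 m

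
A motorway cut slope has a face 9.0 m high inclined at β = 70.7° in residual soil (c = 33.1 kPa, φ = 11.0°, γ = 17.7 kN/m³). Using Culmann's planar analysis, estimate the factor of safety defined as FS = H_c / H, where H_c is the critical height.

FS = 1.55

H_c = (4c/γ) · sinβ cosφ / [1 − cos(β − φ)]
    = (4·33.1/17.7) · sin70.7°·cos11.0° / [1 − cos59.7°]
    = 7.480 · 0.9265 / 0.4955 = 13.99 m
FS = H_c / H = 13.99 / 9.0 = 1.554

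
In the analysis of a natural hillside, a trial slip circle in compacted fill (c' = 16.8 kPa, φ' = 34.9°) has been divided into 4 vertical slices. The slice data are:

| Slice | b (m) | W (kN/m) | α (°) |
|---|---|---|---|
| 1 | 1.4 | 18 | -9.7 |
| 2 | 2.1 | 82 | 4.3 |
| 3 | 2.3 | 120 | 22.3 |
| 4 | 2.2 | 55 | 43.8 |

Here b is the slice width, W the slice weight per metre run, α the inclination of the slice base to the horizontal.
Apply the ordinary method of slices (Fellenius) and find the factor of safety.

Ordinary method of slices: FS = Σ[c'·Δl_i + (W_i cosα_i)·tanφ'] / Σ W_i sinα_i, with Δl_i = b_i / cosα_i.
Slice 1: Δl = 1.4/cos(-9.7°) = 1.420 m; N'_1 = 18·cos(-9.7°) = 17.7; c'Δl = 23.86; W sinα = -3.0
Slice 2: Δl = 2.1/cos4.3° = 2.106 m; N'_2 = 82·cos4.3° = 81.8; c'Δl = 35.38; W sinα = 6.1
Slice 3: Δl = 2.3/cos22.3° = 2.486 m; N'_3 = 120·cos22.3° = 111.0; c'Δl = 41.76; W sinα = 45.5
Slice 4: Δl = 2.2/cos43.8° = 3.048 m; N'_4 = 55·cos43.8° = 39.7; c'Δl = 51.21; W sinα = 38.1
Σc'Δl = 152.2 kN/m; ΣN' = 250.2 kN/m; ΣW sinα = 86.7 kN/m
Resisting = 152.2 + 250.2·tan34.9° = 152.2 + 174.6 = 326.8 kN/m
FS = 326.8 / 86.7 = 3.768

FS = 3.77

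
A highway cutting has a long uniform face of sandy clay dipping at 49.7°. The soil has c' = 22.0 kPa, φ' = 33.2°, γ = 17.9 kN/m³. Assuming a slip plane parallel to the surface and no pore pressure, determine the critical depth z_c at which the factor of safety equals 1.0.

z_c = 5.60 m

Setting FS = 1.00 in FS = [c' + γz cos²β tanφ'] / [γz sinβ cosβ] and solving for z:
z = c' / [γ cosβ (FS·sinβ − cosβ·tanφ')]
  = 22.0 / [17.9·cos49.7°·(1.00·sin49.7° − cos49.7°·tan33.2°)]
  = 22.0 / [17.9·0.6468·(1.00·0.7627 − 0.6468·0.6544)]
  = 22.0 / 3.9297 = 5.598 m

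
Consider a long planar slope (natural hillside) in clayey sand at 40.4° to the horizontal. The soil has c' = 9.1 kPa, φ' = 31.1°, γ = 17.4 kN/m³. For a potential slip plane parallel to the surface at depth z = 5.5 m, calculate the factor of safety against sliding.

For an infinite slope with a slip plane parallel to the surface (no pore pressure): FS = [c' + γz cos²β tanφ'] / [γz sinβ cosβ].
γz = 17.4·5.5 = 95.70 kN/m²
Numerator = 9.1 + 95.70·cos²40.4°·tan31.1° = 9.1 + 95.70·0.5799·0.6032 = 42.580 kPa
Denominator = 95.70·sin40.4°·cos40.4° = 95.70·0.6481·0.7615 = 47.234 kPa
FS = 42.580 / 47.234 = 0.901

FS = 0.90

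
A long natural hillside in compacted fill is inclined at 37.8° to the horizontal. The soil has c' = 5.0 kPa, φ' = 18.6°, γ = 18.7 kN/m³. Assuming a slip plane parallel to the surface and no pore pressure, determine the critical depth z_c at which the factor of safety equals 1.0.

Setting FS = 1.00 in FS = [c' + γz cos²β tanφ'] / [γz sinβ cosβ] and solving for z:
z = c' / [γ cosβ (FS·sinβ − cosβ·tanφ')]
  = 5.0 / [18.7·cos37.8°·(1.00·sin37.8° − cos37.8°·tan18.6°)]
  = 5.0 / [18.7·0.7902·(1.00·0.6129 − 0.7902·0.3365)]
  = 5.0 / 5.1271 = 0.975 m

z_c = 0.98 m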